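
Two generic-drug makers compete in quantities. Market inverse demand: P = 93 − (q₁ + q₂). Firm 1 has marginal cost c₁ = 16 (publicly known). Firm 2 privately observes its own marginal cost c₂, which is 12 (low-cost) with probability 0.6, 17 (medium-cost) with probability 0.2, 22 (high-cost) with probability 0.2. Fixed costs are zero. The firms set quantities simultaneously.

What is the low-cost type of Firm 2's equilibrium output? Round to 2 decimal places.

Type-c best response for Firm 2: q₂(c) = (93 − c)/2 − q₁/2.
Firm 1 maximizes expected profit; its first-order condition is 93 − 2q₁ − E[q₂] − 16 = 0.
Substituting E[q₂] and solving: E[c₂] = 15, so q₁ = (93 − 2·16 + 15)/3 = 25.3333.
q₂(low-cost) = (93 − 12 − 25.3333)/2 = 27.8333.

27.83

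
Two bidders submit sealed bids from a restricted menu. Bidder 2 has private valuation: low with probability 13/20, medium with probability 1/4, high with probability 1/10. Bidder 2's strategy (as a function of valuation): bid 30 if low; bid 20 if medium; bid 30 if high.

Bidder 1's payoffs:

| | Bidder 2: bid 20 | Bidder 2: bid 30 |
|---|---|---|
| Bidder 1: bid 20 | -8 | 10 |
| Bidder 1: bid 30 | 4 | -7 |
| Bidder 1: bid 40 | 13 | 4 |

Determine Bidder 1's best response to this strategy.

bid 40

Compute Bidder 1's expected payoff for each action, taking the expectation over Bidder 2's type.
E[bid 20] = 13/20·(10) + 1/4·(-8) + 1/10·(10) = 11/2
E[bid 30] = 13/20·(-7) + 1/4·(4) + 1/10·(-7) = -17/4
E[bid 40] = 13/20·(4) + 1/4·(13) + 1/10·(4) = 25/4
Best response: bid 40 (25/4 is the largest).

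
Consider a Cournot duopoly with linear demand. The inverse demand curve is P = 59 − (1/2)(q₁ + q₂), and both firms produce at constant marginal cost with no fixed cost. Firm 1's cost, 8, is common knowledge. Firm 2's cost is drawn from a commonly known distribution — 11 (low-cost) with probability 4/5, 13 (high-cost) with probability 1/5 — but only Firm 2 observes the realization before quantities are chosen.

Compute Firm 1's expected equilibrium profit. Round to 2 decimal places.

Each type of Firm 2 best-responds to q₁; Firm 1 best-responds to the expected q₂ over Firm 2's types.
Firm 2 with cost c maximizes (59 − (1/2)(q₁+q₂) − c)·q₂, giving q₂(c) = (59 − c − (1/2)q₁).
E[c₂] = 4/5·11 + 1/5·13 = 11.4
Firm 1's FOC against E[q₂] yields q₁ = (59 − 2·8 + E[c₂])/(3/2) = (59 − 16 + 11.4)/(3/2) = 36.2667.
E[P] = 59 − (1/2)·(q₁ + E[q₂]) = 26.1333; Firm 1's expected profit = (E[P] − 8)·q₁ = (26.1333 − 8)·36.2667 = 657.636.

657.64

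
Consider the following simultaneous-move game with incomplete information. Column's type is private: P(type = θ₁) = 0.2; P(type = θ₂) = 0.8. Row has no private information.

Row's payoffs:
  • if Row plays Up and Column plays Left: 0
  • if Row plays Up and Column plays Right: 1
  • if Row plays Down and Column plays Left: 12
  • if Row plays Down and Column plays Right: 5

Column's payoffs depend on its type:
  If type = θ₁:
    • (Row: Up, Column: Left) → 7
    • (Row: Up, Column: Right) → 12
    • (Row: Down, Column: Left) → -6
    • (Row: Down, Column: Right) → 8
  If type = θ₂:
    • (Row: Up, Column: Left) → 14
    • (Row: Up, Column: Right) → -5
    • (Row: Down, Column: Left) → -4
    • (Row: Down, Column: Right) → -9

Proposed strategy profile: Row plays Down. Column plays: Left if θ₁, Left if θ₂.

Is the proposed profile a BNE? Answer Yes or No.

No

Row plays Down: E[Down] = 0.2·(12) + 0.8·(12) = 12; E[Up] = 0. Best-responding. ✓
Column (type θ₁), facing Down: Left gives -6, Right gives 8. Proposed Left is not best — profitable deviation exists. ✗
Column (type θ₂), facing Down: Left gives -4, Right gives -9. Proposed Left is best. ✓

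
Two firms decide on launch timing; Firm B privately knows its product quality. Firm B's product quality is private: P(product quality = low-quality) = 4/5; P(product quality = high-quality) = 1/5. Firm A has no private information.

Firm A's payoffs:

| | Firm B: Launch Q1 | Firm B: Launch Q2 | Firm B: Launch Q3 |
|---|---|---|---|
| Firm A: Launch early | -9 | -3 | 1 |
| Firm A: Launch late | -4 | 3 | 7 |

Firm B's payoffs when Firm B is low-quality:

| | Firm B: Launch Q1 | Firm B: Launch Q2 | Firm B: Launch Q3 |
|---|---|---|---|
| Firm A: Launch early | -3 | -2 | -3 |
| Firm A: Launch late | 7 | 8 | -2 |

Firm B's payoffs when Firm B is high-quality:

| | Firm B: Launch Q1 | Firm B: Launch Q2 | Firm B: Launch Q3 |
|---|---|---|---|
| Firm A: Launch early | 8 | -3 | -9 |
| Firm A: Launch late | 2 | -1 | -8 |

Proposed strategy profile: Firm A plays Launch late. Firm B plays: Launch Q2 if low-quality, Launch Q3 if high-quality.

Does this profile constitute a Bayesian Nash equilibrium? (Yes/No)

Firm A plays Launch late: E[Launch late] = 4/5·(3) + 1/5·(7) = 19/5; E[Launch early] = -11/5. Best-responding. ✓
Firm B (product quality low-quality), facing Launch late: Launch Q1 gives 7, Launch Q2 gives 8, Launch Q3 gives -2. Proposed Launch Q2 is best. ✓
Firm B (product quality high-quality), facing Launch late: Launch Q1 gives 2, Launch Q2 gives -1, Launch Q3 gives -8. Proposed Launch Q3 is not best — profitable deviation exists. ✗

No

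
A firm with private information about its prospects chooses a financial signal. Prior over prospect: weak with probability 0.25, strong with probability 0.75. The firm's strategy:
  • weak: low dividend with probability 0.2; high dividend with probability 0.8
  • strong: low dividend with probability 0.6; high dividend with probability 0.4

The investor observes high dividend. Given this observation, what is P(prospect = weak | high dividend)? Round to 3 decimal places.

0.400

Apply Bayes' rule using the sender's strategy as the likelihood.
P(high dividend) = 0.25·0.8 + 0.75·0.4 = 0.5
P(weak | high dividend) = (0.25·0.8) / 0.5 = 0.2 / 0.5 = 0.4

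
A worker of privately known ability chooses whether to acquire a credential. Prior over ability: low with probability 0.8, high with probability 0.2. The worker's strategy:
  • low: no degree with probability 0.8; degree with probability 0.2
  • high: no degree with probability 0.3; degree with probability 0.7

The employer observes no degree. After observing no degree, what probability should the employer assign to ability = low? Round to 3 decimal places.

0.914

P(no degree) = 0.8·0.8 + 0.2·0.3 = 0.7
P(low | no degree) = (0.8·0.8) / 0.7 = 0.64 / 0.7 = 0.914286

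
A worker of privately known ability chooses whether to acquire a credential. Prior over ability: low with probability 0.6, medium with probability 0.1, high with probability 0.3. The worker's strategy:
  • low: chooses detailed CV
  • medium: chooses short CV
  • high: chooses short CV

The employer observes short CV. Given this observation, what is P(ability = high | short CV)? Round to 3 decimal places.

0.750

P(short CV) = 0.6·0 + 0.1·1 + 0.3·1 = 0.4
P(high | short CV) = (0.3·1) / 0.4 = 0.3 / 0.4 = 0.75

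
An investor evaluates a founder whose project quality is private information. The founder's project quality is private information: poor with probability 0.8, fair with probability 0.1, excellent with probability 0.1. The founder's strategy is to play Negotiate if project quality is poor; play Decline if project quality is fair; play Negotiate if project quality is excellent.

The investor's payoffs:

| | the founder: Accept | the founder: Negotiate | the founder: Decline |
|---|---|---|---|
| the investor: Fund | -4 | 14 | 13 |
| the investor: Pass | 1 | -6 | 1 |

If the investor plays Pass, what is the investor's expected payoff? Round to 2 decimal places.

Take the expectation over the founder's project quality, weighting each type's action by its prior probability.
E[Pass] = 0.8·(-6) + 0.1·1 + 0.1·(-6) = (-4.8) + 0.1 + (-0.6) = -5.3

-5.30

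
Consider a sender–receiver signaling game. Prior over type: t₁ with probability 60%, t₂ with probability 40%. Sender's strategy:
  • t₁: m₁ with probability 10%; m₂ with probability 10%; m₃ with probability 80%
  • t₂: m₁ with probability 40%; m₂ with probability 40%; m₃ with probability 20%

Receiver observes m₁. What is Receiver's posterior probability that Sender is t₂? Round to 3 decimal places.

Apply Bayes' rule using the sender's strategy as the likelihood.
P(m₁) = 0.6·0.1 + 0.4·0.4 = 0.22
P(t₂ | m₁) = (0.4·0.4) / 0.22 = 0.16 / 0.22 = 0.727273

0.727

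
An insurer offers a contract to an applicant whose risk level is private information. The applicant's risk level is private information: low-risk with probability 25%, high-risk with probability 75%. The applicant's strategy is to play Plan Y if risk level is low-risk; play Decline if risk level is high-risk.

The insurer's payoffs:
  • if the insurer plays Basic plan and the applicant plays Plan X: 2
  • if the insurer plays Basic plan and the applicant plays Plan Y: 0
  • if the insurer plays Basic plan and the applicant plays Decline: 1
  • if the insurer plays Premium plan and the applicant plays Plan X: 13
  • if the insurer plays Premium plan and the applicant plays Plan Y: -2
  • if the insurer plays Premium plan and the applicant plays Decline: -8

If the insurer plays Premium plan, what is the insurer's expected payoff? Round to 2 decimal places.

E[Premium plan] = 0.25·(-2) + 0.75·(-8) = (-0.5) + (-6) = -6.5

-6.50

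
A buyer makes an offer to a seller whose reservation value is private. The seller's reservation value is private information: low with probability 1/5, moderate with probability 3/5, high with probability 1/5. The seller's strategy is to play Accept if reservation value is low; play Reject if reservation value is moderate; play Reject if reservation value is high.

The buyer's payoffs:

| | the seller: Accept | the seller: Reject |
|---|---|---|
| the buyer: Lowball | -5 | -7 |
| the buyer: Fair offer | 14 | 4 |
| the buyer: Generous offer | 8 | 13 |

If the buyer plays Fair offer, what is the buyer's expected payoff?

E[Fair offer] = 1/5·14 + 3/5·4 + 1/5·4 = 14/5 + 12/5 + 4/5 = 6

6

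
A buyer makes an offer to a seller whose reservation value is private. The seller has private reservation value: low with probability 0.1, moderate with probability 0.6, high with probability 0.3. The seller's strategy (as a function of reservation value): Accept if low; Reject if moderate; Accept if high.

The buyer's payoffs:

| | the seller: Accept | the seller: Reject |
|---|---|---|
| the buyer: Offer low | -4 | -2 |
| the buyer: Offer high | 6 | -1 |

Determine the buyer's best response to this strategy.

Offer high

E[Offer low] = 0.1·(-4) + 0.6·(-2) + 0.3·(-4) = -2.8
E[Offer high] = 0.1·(6) + 0.6·(-1) + 0.3·(6) = 1.8
Best response: Offer high (1.8 is the largest).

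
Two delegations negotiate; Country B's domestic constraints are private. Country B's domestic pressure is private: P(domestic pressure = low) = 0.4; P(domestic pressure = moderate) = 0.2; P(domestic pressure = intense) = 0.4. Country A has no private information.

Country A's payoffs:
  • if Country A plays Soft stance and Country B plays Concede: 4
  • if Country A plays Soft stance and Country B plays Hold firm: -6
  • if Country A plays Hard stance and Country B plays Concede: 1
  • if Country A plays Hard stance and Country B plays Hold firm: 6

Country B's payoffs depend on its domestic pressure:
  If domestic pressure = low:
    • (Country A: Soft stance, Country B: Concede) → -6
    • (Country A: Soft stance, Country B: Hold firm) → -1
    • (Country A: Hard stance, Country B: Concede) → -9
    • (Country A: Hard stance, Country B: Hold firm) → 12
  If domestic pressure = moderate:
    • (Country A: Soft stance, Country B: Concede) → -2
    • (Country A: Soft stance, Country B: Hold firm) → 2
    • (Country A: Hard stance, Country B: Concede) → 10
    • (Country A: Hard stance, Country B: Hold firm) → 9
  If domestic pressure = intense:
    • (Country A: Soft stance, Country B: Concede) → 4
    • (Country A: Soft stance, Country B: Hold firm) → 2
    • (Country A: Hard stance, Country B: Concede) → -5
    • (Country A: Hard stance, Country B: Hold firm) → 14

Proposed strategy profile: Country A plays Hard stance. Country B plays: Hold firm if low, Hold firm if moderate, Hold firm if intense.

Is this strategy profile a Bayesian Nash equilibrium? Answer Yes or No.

A profile is a BNE iff every type of every player is best-responding given beliefs about the other side.
Country A plays Hard stance: E[Hard stance] = 0.4·(6) + 0.2·(6) + 0.4·(6) = 6; E[Soft stance] = -6. Best-responding. ✓
Country B (domestic pressure low), facing Hard stance: Concede gives -9, Hold firm gives 12. Proposed Hold firm is best. ✓
Country B (domestic pressure moderate), facing Hard stance: Concede gives 10, Hold firm gives 9. Proposed Hold firm is not best — profitable deviation exists. ✗
Country B (domestic pressure intense), facing Hard stance: Concede gives -5, Hold firm gives 14. Proposed Hold firm is best. ✓

No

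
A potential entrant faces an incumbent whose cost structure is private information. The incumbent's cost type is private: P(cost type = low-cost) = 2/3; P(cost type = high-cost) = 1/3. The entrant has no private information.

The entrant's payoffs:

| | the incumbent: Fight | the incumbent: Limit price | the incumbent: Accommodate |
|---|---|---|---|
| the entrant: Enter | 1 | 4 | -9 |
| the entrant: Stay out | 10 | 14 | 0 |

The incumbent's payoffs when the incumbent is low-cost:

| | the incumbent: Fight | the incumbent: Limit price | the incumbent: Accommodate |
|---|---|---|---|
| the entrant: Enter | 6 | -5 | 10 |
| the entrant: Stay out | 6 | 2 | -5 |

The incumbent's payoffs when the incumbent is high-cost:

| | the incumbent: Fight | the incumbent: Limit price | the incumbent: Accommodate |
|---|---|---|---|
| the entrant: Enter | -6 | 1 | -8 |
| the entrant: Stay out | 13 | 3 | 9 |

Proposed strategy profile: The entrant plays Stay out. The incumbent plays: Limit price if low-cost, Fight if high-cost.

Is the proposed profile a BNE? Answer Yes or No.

The entrant plays Stay out: E[Stay out] = 2/3·(14) + 1/3·(10) = 38/3; E[Enter] = 3. Best-responding. ✓
The incumbent (cost type low-cost), facing Stay out: Fight gives 6, Limit price gives 2, Accommodate gives -5. Proposed Limit price is not best — profitable deviation exists. ✗
The incumbent (cost type high-cost), facing Stay out: Fight gives 13, Limit price gives 3, Accommodate gives 9. Proposed Fight is best. ✓

No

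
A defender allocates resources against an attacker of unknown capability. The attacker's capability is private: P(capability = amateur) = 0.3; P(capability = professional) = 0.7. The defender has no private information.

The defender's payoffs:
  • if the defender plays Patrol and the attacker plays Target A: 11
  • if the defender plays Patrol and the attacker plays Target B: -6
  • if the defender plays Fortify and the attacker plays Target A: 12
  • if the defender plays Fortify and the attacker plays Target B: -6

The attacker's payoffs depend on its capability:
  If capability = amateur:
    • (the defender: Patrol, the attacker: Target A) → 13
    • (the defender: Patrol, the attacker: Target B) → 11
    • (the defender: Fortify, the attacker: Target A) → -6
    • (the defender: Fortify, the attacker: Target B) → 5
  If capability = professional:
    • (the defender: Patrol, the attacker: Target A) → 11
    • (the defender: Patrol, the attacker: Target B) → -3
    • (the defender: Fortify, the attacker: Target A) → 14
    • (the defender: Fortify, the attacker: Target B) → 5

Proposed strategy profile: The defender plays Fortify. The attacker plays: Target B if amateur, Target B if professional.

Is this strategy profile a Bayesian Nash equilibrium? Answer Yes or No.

The defender plays Fortify: E[Fortify] = 0.3·(-6) + 0.7·(-6) = -6; E[Patrol] = -6. Best-responding. ✓
The attacker (capability amateur), facing Fortify: Target A gives -6, Target B gives 5. Proposed Target B is best. ✓
The attacker (capability professional), facing Fortify: Target A gives 14, Target B gives 5. Proposed Target B is not best — profitable deviation exists. ✗

No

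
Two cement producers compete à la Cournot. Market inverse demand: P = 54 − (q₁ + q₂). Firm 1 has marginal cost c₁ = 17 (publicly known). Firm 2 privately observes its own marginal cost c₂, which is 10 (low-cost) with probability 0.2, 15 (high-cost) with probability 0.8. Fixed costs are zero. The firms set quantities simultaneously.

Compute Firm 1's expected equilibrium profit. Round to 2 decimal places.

128.44

Firm 2 with cost c maximizes (54 − (q₁+q₂) − c)·q₂, giving q₂(c) = (54 − c − q₁)/2.
E[c₂] = 0.2·10 + 0.8·15 = 14
Firm 1's FOC against E[q₂] yields q₁ = (54 − 2·17 + E[c₂])/3 = (54 − 34 + 14)/3 = 11.3333.
E[P] = 54 − (q₁ + E[q₂]) = 28.3333; Firm 1's expected profit = (E[P] − 17)·q₁ = (28.3333 − 17)·11.3333 = 128.444.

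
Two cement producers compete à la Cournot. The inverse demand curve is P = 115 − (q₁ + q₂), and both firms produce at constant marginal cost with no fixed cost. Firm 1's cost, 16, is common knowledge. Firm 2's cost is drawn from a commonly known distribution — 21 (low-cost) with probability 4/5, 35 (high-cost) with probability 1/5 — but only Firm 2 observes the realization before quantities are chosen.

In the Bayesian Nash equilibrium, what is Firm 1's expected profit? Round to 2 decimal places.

1267.36

Each type of Firm 2 best-responds to q₁; Firm 1 best-responds to the expected q₂ over Firm 2's types.
Firm 2 with cost c maximizes (115 − (q₁+q₂) − c)·q₂, giving q₂(c) = (115 − c − q₁)/2.
E[c₂] = 4/5·21 + 1/5·35 = 23.8
Firm 1's FOC against E[q₂] yields q₁ = (115 − 2·16 + E[c₂])/3 = (115 − 32 + 23.8)/3 = 35.6.
E[P] = 115 − (q₁ + E[q₂]) = 51.6; Firm 1's expected profit = (E[P] − 16)·q₁ = (51.6 − 16)·35.6 = 1267.36.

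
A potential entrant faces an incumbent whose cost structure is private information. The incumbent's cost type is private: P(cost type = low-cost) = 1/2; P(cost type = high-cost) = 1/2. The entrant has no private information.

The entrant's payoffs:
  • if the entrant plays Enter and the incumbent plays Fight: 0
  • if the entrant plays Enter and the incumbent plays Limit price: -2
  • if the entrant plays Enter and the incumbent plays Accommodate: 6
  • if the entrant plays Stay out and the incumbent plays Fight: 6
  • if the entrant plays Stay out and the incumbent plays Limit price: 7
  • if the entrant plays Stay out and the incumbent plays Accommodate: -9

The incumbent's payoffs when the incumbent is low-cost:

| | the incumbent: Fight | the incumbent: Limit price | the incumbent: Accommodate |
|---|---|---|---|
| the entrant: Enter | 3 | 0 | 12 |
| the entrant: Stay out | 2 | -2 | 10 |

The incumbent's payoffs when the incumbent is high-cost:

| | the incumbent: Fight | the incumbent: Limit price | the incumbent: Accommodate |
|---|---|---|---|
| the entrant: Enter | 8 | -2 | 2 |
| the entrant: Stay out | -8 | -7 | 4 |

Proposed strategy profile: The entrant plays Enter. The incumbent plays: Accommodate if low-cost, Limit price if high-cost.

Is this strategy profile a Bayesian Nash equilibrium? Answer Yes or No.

The entrant plays Enter: E[Enter] = 1/2·(6) + 1/2·(-2) = 2; E[Stay out] = -1. Best-responding. ✓
The incumbent (cost type low-cost), facing Enter: Fight gives 3, Limit price gives 0, Accommodate gives 12. Proposed Accommodate is best. ✓
The incumbent (cost type high-cost), facing Enter: Fight gives 8, Limit price gives -2, Accommodate gives 2. Proposed Limit price is not best — profitable deviation exists. ✗

No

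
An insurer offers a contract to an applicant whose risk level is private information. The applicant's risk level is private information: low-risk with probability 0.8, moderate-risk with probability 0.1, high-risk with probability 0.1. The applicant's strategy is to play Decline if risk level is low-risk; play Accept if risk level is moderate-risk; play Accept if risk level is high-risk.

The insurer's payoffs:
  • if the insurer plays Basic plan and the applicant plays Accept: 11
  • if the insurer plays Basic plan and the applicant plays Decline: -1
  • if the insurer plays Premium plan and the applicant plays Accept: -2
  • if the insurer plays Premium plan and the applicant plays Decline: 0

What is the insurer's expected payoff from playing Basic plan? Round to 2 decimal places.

1.40

E[Basic plan] = 0.8·(-1) + 0.1·11 + 0.1·11 = (-0.8) + 1.1 + 1.1 = 1.4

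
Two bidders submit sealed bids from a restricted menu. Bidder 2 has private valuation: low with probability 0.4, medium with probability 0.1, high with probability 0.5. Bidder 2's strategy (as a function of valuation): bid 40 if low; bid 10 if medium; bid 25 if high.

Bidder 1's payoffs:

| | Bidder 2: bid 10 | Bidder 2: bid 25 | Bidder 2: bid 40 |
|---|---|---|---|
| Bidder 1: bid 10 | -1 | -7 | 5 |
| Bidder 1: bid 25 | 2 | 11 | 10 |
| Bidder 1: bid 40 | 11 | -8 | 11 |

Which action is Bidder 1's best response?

bid 25

Compute Bidder 1's expected payoff for each action, taking the expectation over Bidder 2's type.
E[bid 10] = 0.4·(5) + 0.1·(-1) + 0.5·(-7) = -1.6
E[bid 25] = 0.4·(10) + 0.1·(2) + 0.5·(11) = 9.7
E[bid 40] = 0.4·(11) + 0.1·(11) + 0.5·(-8) = 1.5
Best response: bid 25 (9.7 is the largest).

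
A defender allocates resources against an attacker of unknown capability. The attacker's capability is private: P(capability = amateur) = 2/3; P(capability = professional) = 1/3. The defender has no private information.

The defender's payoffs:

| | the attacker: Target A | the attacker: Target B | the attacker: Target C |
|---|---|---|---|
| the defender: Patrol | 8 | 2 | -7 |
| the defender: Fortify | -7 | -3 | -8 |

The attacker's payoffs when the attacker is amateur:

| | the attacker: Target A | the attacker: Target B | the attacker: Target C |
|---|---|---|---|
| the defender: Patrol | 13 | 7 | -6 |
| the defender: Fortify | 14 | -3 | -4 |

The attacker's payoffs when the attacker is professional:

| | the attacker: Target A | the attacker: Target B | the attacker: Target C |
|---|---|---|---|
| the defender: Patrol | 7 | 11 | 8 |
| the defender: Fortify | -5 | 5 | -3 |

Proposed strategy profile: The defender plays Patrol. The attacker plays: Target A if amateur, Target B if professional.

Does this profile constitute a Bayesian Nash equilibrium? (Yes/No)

The defender plays Patrol: E[Patrol] = 2/3·(8) + 1/3·(2) = 6; E[Fortify] = -17/3. Best-responding. ✓
The attacker (capability amateur), facing Patrol: Target A gives 13, Target B gives 7, Target C gives -6. Proposed Target A is best. ✓
The attacker (capability professional), facing Patrol: Target A gives 7, Target B gives 11, Target C gives 8. Proposed Target B is best. ✓

Yes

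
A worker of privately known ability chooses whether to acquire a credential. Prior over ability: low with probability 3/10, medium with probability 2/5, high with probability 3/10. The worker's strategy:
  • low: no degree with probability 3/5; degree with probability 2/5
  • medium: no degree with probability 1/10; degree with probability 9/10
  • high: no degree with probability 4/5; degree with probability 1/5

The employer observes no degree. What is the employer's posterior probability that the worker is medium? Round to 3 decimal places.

0.087

P(no degree) = (3/10)·(3/5) + (2/5)·(1/10) + (3/10)·(4/5) = 23/50
P(medium | no degree) = ((2/5)·(1/10)) / (23/50) = (1/25) / (23/50) = 2/23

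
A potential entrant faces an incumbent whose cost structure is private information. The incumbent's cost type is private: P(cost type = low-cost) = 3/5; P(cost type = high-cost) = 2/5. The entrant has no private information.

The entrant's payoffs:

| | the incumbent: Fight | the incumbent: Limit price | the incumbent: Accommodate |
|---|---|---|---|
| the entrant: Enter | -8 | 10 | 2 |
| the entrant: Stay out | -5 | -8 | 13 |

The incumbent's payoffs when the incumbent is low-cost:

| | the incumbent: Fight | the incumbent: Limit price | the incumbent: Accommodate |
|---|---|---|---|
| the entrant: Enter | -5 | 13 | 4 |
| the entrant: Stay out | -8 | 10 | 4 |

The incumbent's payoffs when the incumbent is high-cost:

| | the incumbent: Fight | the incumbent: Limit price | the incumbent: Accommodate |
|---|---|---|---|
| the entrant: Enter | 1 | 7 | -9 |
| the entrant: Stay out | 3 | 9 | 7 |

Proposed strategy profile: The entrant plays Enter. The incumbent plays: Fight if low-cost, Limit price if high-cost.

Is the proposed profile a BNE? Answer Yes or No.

A profile is a BNE iff every type of every player is best-responding given beliefs about the other side.
The entrant plays Enter: E[Enter] = 3/5·(-8) + 2/5·(10) = -4/5; E[Stay out] = -31/5. Best-responding. ✓
The incumbent (cost type low-cost), facing Enter: Fight gives -5, Limit price gives 13, Accommodate gives 4. Proposed Fight is not best — profitable deviation exists. ✗
The incumbent (cost type high-cost), facing Enter: Fight gives 1, Limit price gives 7, Accommodate gives -9. Proposed Limit price is best. ✓

No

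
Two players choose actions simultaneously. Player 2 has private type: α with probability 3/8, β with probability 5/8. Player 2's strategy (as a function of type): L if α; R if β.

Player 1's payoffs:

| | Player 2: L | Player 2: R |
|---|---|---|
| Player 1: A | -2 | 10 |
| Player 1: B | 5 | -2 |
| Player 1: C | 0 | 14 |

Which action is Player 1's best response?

C

Compute Player 1's expected payoff for each action, taking the expectation over Player 2's type.
E[A] = 3/8·(-2) + 5/8·(10) = 11/2
E[B] = 3/8·(5) + 5/8·(-2) = 5/8
E[C] = 3/8·(0) + 5/8·(14) = 35/4
Best response: C (35/4 is the largest).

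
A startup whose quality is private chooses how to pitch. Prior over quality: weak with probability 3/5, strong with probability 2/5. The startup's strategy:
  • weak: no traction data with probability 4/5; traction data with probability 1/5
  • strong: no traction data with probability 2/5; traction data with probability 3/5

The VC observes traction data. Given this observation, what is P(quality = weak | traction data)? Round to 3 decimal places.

Apply Bayes' rule using the sender's strategy as the likelihood.
P(traction data) = (3/5)·(1/5) + (2/5)·(3/5) = 9/25
P(weak | traction data) = ((3/5)·(1/5)) / (9/25) = (3/25) / (9/25) = 1/3

0.333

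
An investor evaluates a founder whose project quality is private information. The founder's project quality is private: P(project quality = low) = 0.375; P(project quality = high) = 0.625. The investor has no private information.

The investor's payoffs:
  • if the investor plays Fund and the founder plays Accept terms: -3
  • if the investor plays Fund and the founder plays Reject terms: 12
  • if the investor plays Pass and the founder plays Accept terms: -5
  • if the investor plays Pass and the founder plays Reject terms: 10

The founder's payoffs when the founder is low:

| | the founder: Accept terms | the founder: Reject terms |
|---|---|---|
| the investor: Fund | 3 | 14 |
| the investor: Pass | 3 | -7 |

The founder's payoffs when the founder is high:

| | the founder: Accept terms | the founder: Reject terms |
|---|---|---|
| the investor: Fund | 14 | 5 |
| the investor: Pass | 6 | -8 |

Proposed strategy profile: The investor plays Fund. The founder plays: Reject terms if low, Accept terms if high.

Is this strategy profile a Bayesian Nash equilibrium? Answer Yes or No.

Yes

A profile is a BNE iff every type of every player is best-responding given beliefs about the other side.
The investor plays Fund: E[Fund] = 0.375·(12) + 0.625·(-3) = 2.625; E[Pass] = 0.625. Best-responding. ✓
The founder (project quality low), facing Fund: Accept terms gives 3, Reject terms gives 14. Proposed Reject terms is best. ✓
The founder (project quality high), facing Fund: Accept terms gives 14, Reject terms gives 5. Proposed Accept terms is best. ✓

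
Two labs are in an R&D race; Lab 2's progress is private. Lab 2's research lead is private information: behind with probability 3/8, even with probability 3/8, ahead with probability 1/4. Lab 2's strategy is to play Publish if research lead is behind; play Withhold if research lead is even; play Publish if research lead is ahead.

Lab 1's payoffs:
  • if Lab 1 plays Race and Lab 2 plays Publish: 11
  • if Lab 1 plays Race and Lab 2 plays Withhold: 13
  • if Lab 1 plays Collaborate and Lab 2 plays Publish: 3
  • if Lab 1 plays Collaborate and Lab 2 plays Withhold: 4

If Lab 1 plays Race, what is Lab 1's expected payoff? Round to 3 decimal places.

Take the expectation over Lab 2's research lead, weighting each type's action by its prior probability.
E[Race] = 3/8·11 + 3/8·13 + 1/4·11 = 33/8 + 39/8 + 11/4 = 47/4

11.750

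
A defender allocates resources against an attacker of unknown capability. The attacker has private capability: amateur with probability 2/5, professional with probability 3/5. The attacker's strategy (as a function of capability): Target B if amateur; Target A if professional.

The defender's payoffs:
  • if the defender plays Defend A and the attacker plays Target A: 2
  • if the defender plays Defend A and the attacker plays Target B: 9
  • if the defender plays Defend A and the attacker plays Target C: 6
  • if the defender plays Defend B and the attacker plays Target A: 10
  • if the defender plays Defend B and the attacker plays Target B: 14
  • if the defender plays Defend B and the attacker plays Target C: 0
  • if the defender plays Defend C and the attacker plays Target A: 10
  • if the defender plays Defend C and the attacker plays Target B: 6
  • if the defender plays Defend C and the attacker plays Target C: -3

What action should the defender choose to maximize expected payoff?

Defend B

E[Defend A] = 2/5·(9) + 3/5·(2) = 24/5
E[Defend B] = 2/5·(14) + 3/5·(10) = 58/5
E[Defend C] = 2/5·(6) + 3/5·(10) = 42/5
Best response: Defend B (58/5 is the largest).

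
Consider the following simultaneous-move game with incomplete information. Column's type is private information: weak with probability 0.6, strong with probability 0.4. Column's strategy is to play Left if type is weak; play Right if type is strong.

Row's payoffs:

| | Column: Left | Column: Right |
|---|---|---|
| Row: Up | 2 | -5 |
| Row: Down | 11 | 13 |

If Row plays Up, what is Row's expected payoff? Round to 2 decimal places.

E[Up] = 0.6·2 + 0.4·(-5) = 1.2 + (-2) = -0.8

-0.80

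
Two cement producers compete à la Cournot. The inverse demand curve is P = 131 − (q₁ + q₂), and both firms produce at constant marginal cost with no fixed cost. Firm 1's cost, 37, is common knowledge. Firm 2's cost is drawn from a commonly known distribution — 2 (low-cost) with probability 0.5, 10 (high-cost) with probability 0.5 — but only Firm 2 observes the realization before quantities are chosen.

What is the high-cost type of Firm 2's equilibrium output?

50

Type-c best response for Firm 2: q₂(c) = (131 − c)/2 − q₁/2.
Firm 1 maximizes expected profit; its first-order condition is 131 − 2q₁ − E[q₂] − 37 = 0.
Substituting E[q₂] and solving: E[c₂] = 6, so q₁ = (131 − 2·37 + 6)/3 = 21.
q₂(high-cost) = (131 − 10 − 21)/2 = 50.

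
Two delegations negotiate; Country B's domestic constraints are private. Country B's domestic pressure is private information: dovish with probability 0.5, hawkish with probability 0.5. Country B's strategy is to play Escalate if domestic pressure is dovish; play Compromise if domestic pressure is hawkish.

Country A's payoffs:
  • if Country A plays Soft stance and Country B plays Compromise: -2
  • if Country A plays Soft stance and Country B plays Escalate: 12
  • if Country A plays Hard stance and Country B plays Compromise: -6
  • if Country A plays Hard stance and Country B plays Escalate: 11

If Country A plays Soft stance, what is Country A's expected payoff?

5

E[Soft stance] = 0.5·12 + 0.5·(-2) = 6 + (-1) = 5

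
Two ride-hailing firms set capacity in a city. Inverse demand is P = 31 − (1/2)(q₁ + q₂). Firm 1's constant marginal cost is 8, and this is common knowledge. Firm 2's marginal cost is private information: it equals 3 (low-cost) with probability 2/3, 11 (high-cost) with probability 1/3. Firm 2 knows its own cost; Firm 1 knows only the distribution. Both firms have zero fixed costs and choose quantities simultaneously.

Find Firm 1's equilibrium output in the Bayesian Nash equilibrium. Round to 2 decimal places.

13.78

Firm 2 with cost c maximizes (31 − (1/2)(q₁+q₂) − c)·q₂, giving q₂(c) = (31 − c − (1/2)q₁).
E[c₂] = 2/3·3 + 1/3·11 = 5.66667
Firm 1's FOC against E[q₂] yields q₁ = (31 − 2·8 + E[c₂])/(3/2) = (31 − 16 + 5.66667)/(3/2) = 13.7778.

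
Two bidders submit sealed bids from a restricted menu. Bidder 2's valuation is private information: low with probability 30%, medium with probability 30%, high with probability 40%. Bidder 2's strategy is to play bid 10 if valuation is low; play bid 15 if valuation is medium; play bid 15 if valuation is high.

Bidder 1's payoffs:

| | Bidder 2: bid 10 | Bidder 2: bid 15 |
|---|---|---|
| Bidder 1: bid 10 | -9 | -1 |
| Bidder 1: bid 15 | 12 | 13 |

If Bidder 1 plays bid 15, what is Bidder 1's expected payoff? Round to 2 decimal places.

E[bid 15] = 0.3·12 + 0.3·13 + 0.4·13 = 3.6 + 3.9 + 5.2 = 12.7

12.70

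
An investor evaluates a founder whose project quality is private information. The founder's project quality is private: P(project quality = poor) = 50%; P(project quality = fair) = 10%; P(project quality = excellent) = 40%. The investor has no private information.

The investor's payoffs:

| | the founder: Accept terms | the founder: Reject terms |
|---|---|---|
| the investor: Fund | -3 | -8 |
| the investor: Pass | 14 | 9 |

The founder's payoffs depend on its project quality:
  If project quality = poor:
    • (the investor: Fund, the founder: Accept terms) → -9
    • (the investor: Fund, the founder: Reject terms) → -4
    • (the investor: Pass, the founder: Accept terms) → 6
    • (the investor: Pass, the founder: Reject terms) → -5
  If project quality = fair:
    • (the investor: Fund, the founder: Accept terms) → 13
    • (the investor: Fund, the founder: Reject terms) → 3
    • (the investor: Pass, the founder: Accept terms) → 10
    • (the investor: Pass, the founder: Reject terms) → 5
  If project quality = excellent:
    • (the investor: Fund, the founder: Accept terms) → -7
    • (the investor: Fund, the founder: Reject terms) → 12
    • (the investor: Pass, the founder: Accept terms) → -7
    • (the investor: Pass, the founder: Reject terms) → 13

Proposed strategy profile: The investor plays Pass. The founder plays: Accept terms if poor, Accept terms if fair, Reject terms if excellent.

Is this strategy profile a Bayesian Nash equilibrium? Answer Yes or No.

The investor plays Pass: E[Pass] = 0.5·(14) + 0.1·(14) + 0.4·(9) = 12; E[Fund] = -5. Best-responding. ✓
The founder (project quality poor), facing Pass: Accept terms gives 6, Reject terms gives -5. Proposed Accept terms is best. ✓
The founder (project quality fair), facing Pass: Accept terms gives 10, Reject terms gives 5. Proposed Accept terms is best. ✓
The founder (project quality excellent), facing Pass: Accept terms gives -7, Reject terms gives 13. Proposed Reject terms is best. ✓

Yes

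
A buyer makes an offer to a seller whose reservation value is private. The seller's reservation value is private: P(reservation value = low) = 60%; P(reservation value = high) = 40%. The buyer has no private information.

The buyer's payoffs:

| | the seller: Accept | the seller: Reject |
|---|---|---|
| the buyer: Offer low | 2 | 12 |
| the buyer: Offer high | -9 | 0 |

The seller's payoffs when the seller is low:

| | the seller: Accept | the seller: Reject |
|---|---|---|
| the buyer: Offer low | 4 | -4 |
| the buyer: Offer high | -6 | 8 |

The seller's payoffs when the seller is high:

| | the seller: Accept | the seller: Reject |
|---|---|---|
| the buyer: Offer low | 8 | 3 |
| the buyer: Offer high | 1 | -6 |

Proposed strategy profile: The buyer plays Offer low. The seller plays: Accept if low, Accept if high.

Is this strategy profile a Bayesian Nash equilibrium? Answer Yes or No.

The buyer plays Offer low: E[Offer low] = 0.6·(2) + 0.4·(2) = 2; E[Offer high] = -9. Best-responding. ✓
The seller (reservation value low), facing Offer low: Accept gives 4, Reject gives -4. Proposed Accept is best. ✓
The seller (reservation value high), facing Offer low: Accept gives 8, Reject gives 3. Proposed Accept is best. ✓

Yes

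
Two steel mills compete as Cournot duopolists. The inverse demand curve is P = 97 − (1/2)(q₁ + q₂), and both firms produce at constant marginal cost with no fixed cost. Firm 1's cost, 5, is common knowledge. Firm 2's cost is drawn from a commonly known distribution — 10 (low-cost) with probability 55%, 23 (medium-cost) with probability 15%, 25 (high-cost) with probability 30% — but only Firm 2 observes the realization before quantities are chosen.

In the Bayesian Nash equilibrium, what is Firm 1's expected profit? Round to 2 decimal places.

2378.20

Each type of Firm 2 best-responds to q₁; Firm 1 best-responds to the expected q₂ over Firm 2's types.
Firm 2 with cost c maximizes (97 − (1/2)(q₁+q₂) − c)·q₂, giving q₂(c) = (97 − c − (1/2)q₁).
E[c₂] = 0.55·10 + 0.15·23 + 0.3·25 = 16.45
Firm 1's FOC against E[q₂] yields q₁ = (97 − 2·5 + E[c₂])/(3/2) = (97 − 10 + 16.45)/(3/2) = 68.9667.
E[P] = 97 − (1/2)·(q₁ + E[q₂]) = 39.4833; Firm 1's expected profit = (E[P] − 5)·q₁ = (39.4833 − 5)·68.9667 = 2378.2.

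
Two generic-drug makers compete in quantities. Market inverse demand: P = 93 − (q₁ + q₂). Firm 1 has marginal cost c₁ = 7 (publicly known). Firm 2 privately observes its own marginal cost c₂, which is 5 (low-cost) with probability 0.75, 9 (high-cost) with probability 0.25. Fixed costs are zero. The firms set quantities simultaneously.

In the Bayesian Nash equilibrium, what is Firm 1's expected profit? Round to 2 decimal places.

802.78

Type-c best response for Firm 2: q₂(c) = (93 − c)/2 − q₁/2.
Firm 1 maximizes expected profit; its first-order condition is 93 − 2q₁ − E[q₂] − 7 = 0.
Substituting E[q₂] and solving: E[c₂] = 6, so q₁ = (93 − 2·7 + 6)/3 = 28.3333.
E[P] = 93 − (q₁ + E[q₂]) = 35.3333; Firm 1's expected profit = (E[P] − 7)·q₁ = (35.3333 − 7)·28.3333 = 802.778.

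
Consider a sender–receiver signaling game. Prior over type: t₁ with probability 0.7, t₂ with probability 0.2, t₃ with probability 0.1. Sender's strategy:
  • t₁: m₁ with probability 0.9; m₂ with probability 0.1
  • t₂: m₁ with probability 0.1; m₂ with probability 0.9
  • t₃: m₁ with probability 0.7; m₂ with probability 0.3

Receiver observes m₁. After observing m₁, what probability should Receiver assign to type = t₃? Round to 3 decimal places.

0.097

P(m₁) = 0.7·0.9 + 0.2·0.1 + 0.1·0.7 = 0.72
P(t₃ | m₁) = (0.1·0.7) / 0.72 = 0.07 / 0.72 = 0.0972222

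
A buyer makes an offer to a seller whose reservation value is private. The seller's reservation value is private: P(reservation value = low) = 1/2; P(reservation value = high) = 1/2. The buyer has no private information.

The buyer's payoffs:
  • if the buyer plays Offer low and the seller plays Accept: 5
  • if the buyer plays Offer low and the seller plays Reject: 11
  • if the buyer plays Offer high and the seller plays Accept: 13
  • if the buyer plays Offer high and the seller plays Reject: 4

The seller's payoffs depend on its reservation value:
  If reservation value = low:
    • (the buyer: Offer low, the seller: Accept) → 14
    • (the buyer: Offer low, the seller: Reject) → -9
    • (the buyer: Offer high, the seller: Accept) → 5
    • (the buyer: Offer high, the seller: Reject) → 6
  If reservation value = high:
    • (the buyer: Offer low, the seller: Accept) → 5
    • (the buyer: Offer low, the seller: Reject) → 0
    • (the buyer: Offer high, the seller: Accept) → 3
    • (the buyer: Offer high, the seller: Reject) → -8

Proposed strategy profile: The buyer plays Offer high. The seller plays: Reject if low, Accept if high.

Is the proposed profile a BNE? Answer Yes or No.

The buyer plays Offer high: E[Offer high] = 1/2·(4) + 1/2·(13) = 17/2; E[Offer low] = 8. Best-responding. ✓
The seller (reservation value low), facing Offer high: Accept gives 5, Reject gives 6. Proposed Reject is best. ✓
The seller (reservation value high), facing Offer high: Accept gives 3, Reject gives -8. Proposed Accept is best. ✓

Yes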